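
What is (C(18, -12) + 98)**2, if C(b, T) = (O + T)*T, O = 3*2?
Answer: 28900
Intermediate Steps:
O = 6
C(b, T) = T*(6 + T) (C(b, T) = (6 + T)*T = T*(6 + T))
(C(18, -12) + 98)**2 = (-12*(6 - 12) + 98)**2 = (-12*(-6) + 98)**2 = (72 + 98)**2 = 170**2 = 28900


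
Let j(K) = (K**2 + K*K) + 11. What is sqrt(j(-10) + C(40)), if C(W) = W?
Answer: sqrt(251) ≈ 15.843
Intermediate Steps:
j(K) = 11 + 2*K**2 (j(K) = (K**2 + K**2) + 11 = 2*K**2 + 11 = 11 + 2*K**2)
sqrt(j(-10) + C(40)) = sqrt((11 + 2*(-10)**2) + 40) = sqrt((11 + 2*100) + 40) = sqrt((11 + 200) + 40) = sqrt(211 + 40) = sqrt(251)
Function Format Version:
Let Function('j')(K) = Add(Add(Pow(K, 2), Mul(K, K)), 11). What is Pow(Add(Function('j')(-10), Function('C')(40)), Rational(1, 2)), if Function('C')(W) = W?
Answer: Pow(251, Rational(1, 2)) ≈ 15.843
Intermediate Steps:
Function('j')(K) = Add(11, Mul(2, Pow(K, 2))) (Function('j')(K) = Add(Add(Pow(K, 2), Pow(K, 2)), 11) = Add(Mul(2, Pow(K, 2)), 11) = Add(11, Mul(2, Pow(K, 2))))
Pow(Add(Function('j')(-10), Function('C')(40)), Rational(1, 2)) = Pow(Add(Add(11, Mul(2, Pow(-10, 2))), 40), Rational(1, 2)) = Pow(Add(Add(11, Mul(2, 100)), 40), Rational(1, 2)) = Pow(Add(Add(11, 200), 40), Rational(1, 2)) = Pow(Add(211, 40), Rational(1, 2)) = Pow(251, Rational(1, 2))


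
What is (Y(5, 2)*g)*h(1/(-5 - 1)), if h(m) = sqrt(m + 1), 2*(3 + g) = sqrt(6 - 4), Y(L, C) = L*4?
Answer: 5*sqrt(30)*(-6 + sqrt(2))/3 ≈ -41.862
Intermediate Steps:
Y(L, C) = 4*L
g = -3 + sqrt(2)/2 (g = -3 + sqrt(6 - 4)/2 = -3 + sqrt(2)/2 ≈ -2.2929)
h(m) = sqrt(1 + m)
(Y(5, 2)*g)*h(1/(-5 - 1)) = ((4*5)*(-3 + sqrt(2)/2))*sqrt(1 + 1/(-5 - 1)) = (20*(-3 + sqrt(2)/2))*sqrt(1 + 1/(-6)) = (-60 + 10*sqrt(2))*sqrt(1 - 1/6) = (-60 + 10*sqrt(2))*sqrt(5/6) = (-60 + 10*sqrt(2))*(sqrt(30)/6) = sqrt(30)*(-60 + 10*sqrt(2))/6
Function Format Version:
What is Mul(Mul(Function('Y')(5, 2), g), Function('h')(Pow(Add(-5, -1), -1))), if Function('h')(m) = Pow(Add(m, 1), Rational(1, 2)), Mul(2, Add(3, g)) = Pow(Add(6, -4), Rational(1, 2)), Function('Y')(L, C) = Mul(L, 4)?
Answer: Mul(Rational(5, 3), Pow(30, Rational(1, 2)), Add(-6, Pow(2, Rational(1, 2)))) ≈ -41.862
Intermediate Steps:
Function('Y')(L, C) = Mul(4, L)
g = Add(-3, Mul(Rational(1, 2), Pow(2, Rational(1, 2)))) (g = Add(-3, Mul(Rational(1, 2), Pow(Add(6, -4), Rational(1, 2)))) = Add(-3, Mul(Rational(1, 2), Pow(2, Rational(1, 2)))) ≈ -2.2929)
Function('h')(m) = Pow(Add(1, m), Rational(1, 2))
Mul(Mul(Function('Y')(5, 2), g), Function('h')(Pow(Add(-5, -1), -1))) = Mul(Mul(Mul(4, 5), Add(-3, Mul(Rational(1, 2), Pow(2, Rational(1, 2))))), Pow(Add(1, Pow(Add(-5, -1), -1)), Rational(1, 2))) = Mul(Mul(20, Add(-3, Mul(Rational(1, 2), Pow(2, Rational(1, 2))))), Pow(Add(1, Pow(-6, -1)), Rational(1, 2))) = Mul(Add(-60, Mul(10, Pow(2, Rational(1, 2)))), Pow(Add(1, Rational(-1, 6)), Rational(1, 2))) = Mul(Add(-60, Mul(10, Pow(2, Rational(1, 2)))), Pow(Rational(5, 6), Rational(1, 2))) = Mul(Add(-60, Mul(10, Pow(2, Rational(1, 2)))), Mul(Rational(1, 6), Pow(30, Rational(1, 2)))) = Mul(Rational(1, 6), Pow(30, Rational(1, 2)), Add(-60, Mul(10, Pow(2, Rational(1, 2)))))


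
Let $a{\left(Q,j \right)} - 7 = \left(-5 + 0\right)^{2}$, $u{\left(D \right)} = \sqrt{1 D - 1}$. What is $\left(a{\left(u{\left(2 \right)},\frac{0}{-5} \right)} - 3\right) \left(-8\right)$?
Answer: $-232$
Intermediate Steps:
$u{\left(D \right)} = \sqrt{-1 + D}$ ($u{\left(D \right)} = \sqrt{D - 1} = \sqrt{-1 + D}$)
$a{\left(Q,j \right)} = 32$ ($a{\left(Q,j \right)} = 7 + \left(-5 + 0\right)^{2} = 7 + \left(-5\right)^{2} = 7 + 25 = 32$)
$\left(a{\left(u{\left(2 \right)},\frac{0}{-5} \right)} - 3\right) \left(-8\right) = \left(32 - 3\right) \left(-8\right) = 29 \left(-8\right) = -232$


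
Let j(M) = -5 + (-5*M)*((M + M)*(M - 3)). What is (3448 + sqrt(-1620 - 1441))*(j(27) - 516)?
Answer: -605058488 - 175481*I*sqrt(3061) ≈ -6.0506e+8 - 9.7087e+6*I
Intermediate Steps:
j(M) = -5 - 10*M**2*(-3 + M) (j(M) = -5 + (-5*M)*((2*M)*(-3 + M)) = -5 + (-5*M)*(2*M*(-3 + M)) = -5 - 10*M**2*(-3 + M))
(3448 + sqrt(-1620 - 1441))*(j(27) - 516) = (3448 + sqrt(-1620 - 1441))*((-5 - 10*27**3 + 30*27**2) - 516) = (3448 + sqrt(-3061))*((-5 - 10*19683 + 30*729) - 516) = (3448 + I*sqrt(3061))*((-5 - 196830 + 21870) - 516) = (3448 + I*sqrt(3061))*(-174965 - 516) = (3448 + I*sqrt(3061))*(-175481) = -605058488 - 175481*I*sqrt(3061)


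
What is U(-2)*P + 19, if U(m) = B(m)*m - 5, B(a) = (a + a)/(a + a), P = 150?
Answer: -1031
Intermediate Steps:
B(a) = 1 (B(a) = (2*a)/((2*a)) = (2*a)*(1/(2*a)) = 1)
U(m) = -5 + m (U(m) = 1*m - 5 = m - 5 = -5 + m)
U(-2)*P + 19 = (-5 - 2)*150 + 19 = -7*150 + 19 = -1050 + 19 = -1031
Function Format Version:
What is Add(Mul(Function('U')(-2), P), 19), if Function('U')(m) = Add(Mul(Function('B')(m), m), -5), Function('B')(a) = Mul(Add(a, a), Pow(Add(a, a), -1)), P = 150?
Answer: -1031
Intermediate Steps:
Function('B')(a) = 1 (Function('B')(a) = Mul(Mul(2, a), Pow(Mul(2, a), -1)) = Mul(Mul(2, a), Mul(Rational(1, 2), Pow(a, -1))) = 1)
Function('U')(m) = Add(-5, m) (Function('U')(m) = Add(Mul(1, m), -5) = Add(m, -5) = Add(-5, m))
Add(Mul(Function('U')(-2), P), 19) = Add(Mul(Add(-5, -2), 150), 19) = Add(Mul(-7, 150), 19) = Add(-1050, 19) = -1031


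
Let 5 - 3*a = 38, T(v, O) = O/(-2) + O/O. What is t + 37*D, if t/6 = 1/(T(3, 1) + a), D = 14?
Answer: 3622/7 ≈ 517.43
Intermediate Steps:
T(v, O) = 1 - O/2 (T(v, O) = O*(-½) + 1 = -O/2 + 1 = 1 - O/2)
a = -11 (a = 5/3 - ⅓*38 = 5/3 - 38/3 = -11)
t = -4/7 (t = 6/((1 - ½*1) - 11) = 6/((1 - ½) - 11) = 6/(½ - 11) = 6/(-21/2) = 6*(-2/21) = -4/7 ≈ -0.57143)
t + 37*D = -4/7 + 37*14 = -4/7 + 518 = 3622/7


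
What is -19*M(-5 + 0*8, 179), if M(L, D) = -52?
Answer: 988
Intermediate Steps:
-19*M(-5 + 0*8, 179) = -19*(-52) = 988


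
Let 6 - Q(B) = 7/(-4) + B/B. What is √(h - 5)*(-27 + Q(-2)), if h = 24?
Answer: -81*√19/4 ≈ -88.268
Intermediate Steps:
Q(B) = 27/4 (Q(B) = 6 - (7/(-4) + B/B) = 6 - (7*(-¼) + 1) = 6 - (-7/4 + 1) = 6 - 1*(-¾) = 6 + ¾ = 27/4)
√(h - 5)*(-27 + Q(-2)) = √(24 - 5)*(-27 + 27/4) = √19*(-81/4) = -81*√19/4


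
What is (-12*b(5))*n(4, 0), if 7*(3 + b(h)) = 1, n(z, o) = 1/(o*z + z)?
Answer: 60/7 ≈ 8.5714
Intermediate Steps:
n(z, o) = 1/(z + o*z)
b(h) = -20/7 (b(h) = -3 + (⅐)*1 = -3 + ⅐ = -20/7)
(-12*b(5))*n(4, 0) = (-12*(-20/7))*(1/(4*(1 + 0))) = 240*((¼)/1)/7 = 240*((¼)*1)/7 = (240/7)*(¼) = 60/7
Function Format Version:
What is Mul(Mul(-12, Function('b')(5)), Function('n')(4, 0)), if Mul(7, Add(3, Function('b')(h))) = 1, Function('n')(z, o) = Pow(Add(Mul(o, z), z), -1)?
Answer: Rational(60, 7) ≈ 8.5714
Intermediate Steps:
Function('n')(z, o) = Pow(Add(z, Mul(o, z)), -1)
Function('b')(h) = Rational(-20, 7) (Function('b')(h) = Add(-3, Mul(Rational(1, 7), 1)) = Add(-3, Rational(1, 7)) = Rational(-20, 7))
Mul(Mul(-12, Function('b')(5)), Function('n')(4, 0)) = Mul(Mul(-12, Rational(-20, 7)), Mul(Pow(4, -1), Pow(Add(1, 0), -1))) = Mul(Rational(240, 7), Mul(Rational(1, 4), Pow(1, -1))) = Mul(Rational(240, 7), Mul(Rational(1, 4), 1)) = Mul(Rational(240, 7), Rational(1, 4)) = Rational(60, 7)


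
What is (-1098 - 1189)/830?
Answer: -2287/830 ≈ -2.7554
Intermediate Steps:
(-1098 - 1189)/830 = (1/830)*(-2287) = -2287/830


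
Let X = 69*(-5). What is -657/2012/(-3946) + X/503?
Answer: -5444823/7939352 ≈ -0.68580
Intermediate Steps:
X = -345
-657/2012/(-3946) + X/503 = -657/2012/(-3946) - 345/503 = -657*1/2012*(-1/3946) - 345*1/503 = -657/2012*(-1/3946) - 345/503 = 657/7939352 - 345/503 = -5444823/7939352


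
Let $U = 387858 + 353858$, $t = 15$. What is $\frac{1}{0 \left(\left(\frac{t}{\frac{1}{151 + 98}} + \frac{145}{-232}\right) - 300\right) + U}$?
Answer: $\frac{1}{741716} \approx 1.3482 \cdot 10^{-6}$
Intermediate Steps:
$U = 741716$
$\frac{1}{0 \left(\left(\frac{t}{\frac{1}{151 + 98}} + \frac{145}{-232}\right) - 300\right) + U} = \frac{1}{0 \left(\left(\frac{15}{\frac{1}{151 + 98}} + \frac{145}{-232}\right) - 300\right) + 741716} = \frac{1}{0 \left(\left(\frac{15}{\frac{1}{249}} + 145 \left(- \frac{1}{232}\right)\right) - 300\right) + 741716} = \frac{1}{0 \left(\left(15 \frac{1}{\frac{1}{249}} - \frac{5}{8}\right) - 300\right) + 741716} = \frac{1}{0 \left(\left(15 \cdot 249 - \frac{5}{8}\right) - 300\right) + 741716} = \frac{1}{0 \left(\left(3735 - \frac{5}{8}\right) - 300\right) + 741716} = \frac{1}{0 \left(\frac{29875}{8} - 300\right) + 741716} = \frac{1}{0 \cdot \frac{27475}{8} + 741716} = \frac{1}{0 + 741716} = \frac{1}{741716}$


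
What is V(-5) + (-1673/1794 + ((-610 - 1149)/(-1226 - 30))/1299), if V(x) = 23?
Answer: 3588575059/162610552 ≈ 22.069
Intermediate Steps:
V(-5) + (-1673/1794 + ((-610 - 1149)/(-1226 - 30))/1299) = 23 + (-1673/1794 + ((-610 - 1149)/(-1226 - 30))/1299) = 23 + (-1673*1/1794 - 1759/(-1256)*(1/1299)) = 23 + (-1673/1794 - 1759*(-1/1256)*(1/1299)) = 23 + (-1673/1794 + (1759/1256)*(1/1299)) = 23 + (-1673/1794 + 1759/1631544) = 23 - 151467637/162610552 = 3588575059/162610552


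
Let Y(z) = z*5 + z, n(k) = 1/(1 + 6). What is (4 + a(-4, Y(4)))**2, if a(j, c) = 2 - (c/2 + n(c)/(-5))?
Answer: 43681/1225 ≈ 35.658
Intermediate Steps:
n(k) = 1/7
Y(z) = 6*z (Y(z) = 5*z + z = 6*z)
a(j, c) = 71/35 - c/2 (a(j, c) = 2 - (c/2 + (1/7)/(-5)) = 2 - (c*(1/2) + (1/7)*(-1/5)) = 2 - (c/2 - 1/35) = 2 - (-1/35 + c/2) = 2 + (1/35 - c/2) = 71/35 - c/2)
(4 + a(-4, Y(4)))**2 = (4 + (71/35 - 3*4))**2 = (4 + (71/35 - 1/2*24))**2 = (4 + (71/35 - 12))**2 = (4 - 349/35)**2 = (-209/35)**2 = 43681/1225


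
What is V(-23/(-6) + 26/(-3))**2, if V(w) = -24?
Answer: 576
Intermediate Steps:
V(-23/(-6) + 26/(-3))**2 = (-24)**2 = 576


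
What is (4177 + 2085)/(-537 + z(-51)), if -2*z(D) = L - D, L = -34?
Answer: -12524/1091 ≈ -11.479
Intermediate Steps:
z(D) = 17 + D/2 (z(D) = -(-34 - D)/2 = 17 + D/2)
(4177 + 2085)/(-537 + z(-51)) = (4177 + 2085)/(-537 + (17 + (1/2)*(-51))) = 6262/(-537 + (17 - 51/2)) = 6262/(-537 - 17/2) = 6262/(-1091/2) = 6262*(-2/1091) = -12524/1091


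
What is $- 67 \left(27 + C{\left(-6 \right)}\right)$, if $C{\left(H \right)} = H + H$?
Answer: $-1005$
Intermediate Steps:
$C{\left(H \right)} = 2 H$
$- 67 \left(27 + C{\left(-6 \right)}\right) = - 67 \left(27 + 2 \left(-6\right)\right) = - 67 \left(27 - 12\right) = \left(-67\right) 15 = -1005$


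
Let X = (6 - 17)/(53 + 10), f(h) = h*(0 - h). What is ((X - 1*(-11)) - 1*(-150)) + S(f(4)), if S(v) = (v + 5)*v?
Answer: 21220/63 ≈ 336.83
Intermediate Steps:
f(h) = -h² (f(h) = h*(-h) = -h²)
S(v) = v*(5 + v) (S(v) = (5 + v)*v = v*(5 + v))
X = -11/63 ≈ -0.17460
((X - 1*(-11)) - 1*(-150)) + S(f(4)) = ((-11/63 - 1*(-11)) - 1*(-150)) + (-1*4²)*(5 - 1*4²) = ((-11/63 + 11) + 150) + (-1*16)*(5 - 1*16) = (682/63 + 150) - 16*(5 - 16) = 10132/63 - 16*(-11) = 10132/63 + 176 = 21220/63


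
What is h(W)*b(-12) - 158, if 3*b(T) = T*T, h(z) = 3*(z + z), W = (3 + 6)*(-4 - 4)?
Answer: -20894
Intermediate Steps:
W = -72 (W = 9*(-8) = -72)
h(z) = 6*z (h(z) = 3*(2*z) = 6*z)
b(T) = T**2/3 (b(T) = (T*T)/3 = T**2/3)
h(W)*b(-12) - 158 = (6*(-72))*((1/3)*(-12)**2) - 158 = -144*144 - 158 = -432*48 - 158 = -20736 - 158 = -20894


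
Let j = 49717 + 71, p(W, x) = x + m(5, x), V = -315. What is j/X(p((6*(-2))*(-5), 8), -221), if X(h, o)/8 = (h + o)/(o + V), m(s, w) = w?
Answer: 3335796/205 ≈ 16272.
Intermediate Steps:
p(W, x) = 2*x (p(W, x) = x + x = 2*x)
X(h, o) = 8*(h + o)/(-315 + o) (X(h, o) = 8*((h + o)/(o - 315)) = 8*((h + o)/(-315 + o)) = 8*(h + o)/(-315 + o))
j = 49788
j/X(p((6*(-2))*(-5), 8), -221) = 49788/((8*(2*8 - 221)/(-315 - 221))) = 49788/((8*(16 - 221)/(-536))) = 49788/((8*(-1/536)*(-205))) = 49788/(205/67) = 49788*(67/205) = 3335796/205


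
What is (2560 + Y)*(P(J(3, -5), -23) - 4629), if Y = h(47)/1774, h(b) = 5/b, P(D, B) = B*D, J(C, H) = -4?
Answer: -968412146845/83378 ≈ -1.1615e+7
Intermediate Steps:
Y = 5/83378 (Y = (5/47)/1774 = (5*(1/47))*(1/1774) = (5/47)*(1/1774) = 5/83378 ≈ 5.9968e-5)
(2560 + Y)*(P(J(3, -5), -23) - 4629) = (2560 + 5/83378)*(-23*(-4) - 4629) = 213447685*(92 - 4629)/83378 = (213447685/83378)*(-4537) = -968412146845/83378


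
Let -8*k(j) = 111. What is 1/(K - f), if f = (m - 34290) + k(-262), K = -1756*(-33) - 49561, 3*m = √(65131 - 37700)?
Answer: 24589944/1049764469977 + 192*√27431/1049764469977 ≈ 2.3455e-5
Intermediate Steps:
m = √27431/3 (m = √(65131 - 37700)/3 = √27431/3 ≈ 55.208)
K = 8387 (K = 57948 - 49561 = 8387)
k(j) = -111/8 (k(j) = -⅛*111 = -111/8)
f = -274431/8 + √27431/3 (f = (√27431/3 - 34290) - 111/8 = (-34290 + √27431/3) - 111/8 = -274431/8 + √27431/3 ≈ -34249.)
1/(K - f) = 1/(8387 - (-274431/8 + √27431/3)) = 1/(8387 + (274431/8 - √27431/3)) = 1/(341527/8 - √27431/3)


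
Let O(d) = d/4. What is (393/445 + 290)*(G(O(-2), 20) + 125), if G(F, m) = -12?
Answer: 14627059/445 ≈ 32870.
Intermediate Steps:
O(d) = d/4 (O(d) = d*(¼) = d/4)
(393/445 + 290)*(G(O(-2), 20) + 125) = (393/445 + 290)*(-12 + 125) = (393*(1/445) + 290)*113 = (393/445 + 290)*113 = (129443/445)*113 = 14627059/445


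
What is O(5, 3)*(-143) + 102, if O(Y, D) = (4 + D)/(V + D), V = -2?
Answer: -899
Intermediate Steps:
O(Y, D) = (4 + D)/(-2 + D)
O(5, 3)*(-143) + 102 = ((4 + 3)/(-2 + 3))*(-143) + 102 = (7/1)*(-143) + 102 = (1*7)*(-143) + 102 = 7*(-143) + 102 = -1001 + 102 = -899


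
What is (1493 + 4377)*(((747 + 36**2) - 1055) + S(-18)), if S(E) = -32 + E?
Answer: 5506060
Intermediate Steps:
(1493 + 4377)*(((747 + 36**2) - 1055) + S(-18)) = (1493 + 4377)*(((747 + 36**2) - 1055) + (-32 - 18)) = 5870*(((747 + 1296) - 1055) - 50) = 5870*((2043 - 1055) - 50) = 5870*(988 - 50) = 5870*938 = 5506060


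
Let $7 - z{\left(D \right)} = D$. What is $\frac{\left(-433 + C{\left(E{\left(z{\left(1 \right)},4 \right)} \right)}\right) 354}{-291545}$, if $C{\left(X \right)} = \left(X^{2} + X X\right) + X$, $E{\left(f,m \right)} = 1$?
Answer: $\frac{30444}{58309} \approx 0.52211$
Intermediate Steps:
$z{\left(D \right)} = 7 - D$
$C{\left(X \right)} = X + 2 X^{2}$ ($C{\left(X \right)} = \left(X^{2} + X^{2}\right) + X = 2 X^{2} + X = X + 2 X^{2}$)
$\frac{\left(-433 + C{\left(E{\left(z{\left(1 \right)},4 \right)} \right)}\right) 354}{-291545} = \frac{\left(-433 + 1 \left(1 + 2 \cdot 1\right)\right) 354}{-291545} = \left(-433 + 1 \left(1 + 2\right)\right) 354 \left(- \frac{1}{291545}\right) = \left(-433 + 1 \cdot 3\right) 354 \left(- \frac{1}{291545}\right) = \left(-433 + 3\right) 354 \left(- \frac{1}{291545}\right) = \left(-430\right) 354 \left(- \frac{1}{291545}\right) = \left(-152220\right) \left(- \frac{1}{291545}\right) = \frac{30444}{58309}$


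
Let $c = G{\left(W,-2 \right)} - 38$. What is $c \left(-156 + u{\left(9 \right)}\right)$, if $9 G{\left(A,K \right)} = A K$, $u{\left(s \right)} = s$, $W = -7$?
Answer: $\frac{16072}{3} \approx 5357.3$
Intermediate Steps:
$G{\left(A,K \right)} = \frac{A K}{9}$
$c = - \frac{328}{9}$ ($c = \frac{1}{9} \left(-7\right) \left(-2\right) - 38 = \frac{14}{9} - 38 = - \frac{328}{9} \approx -36.444$)
$c \left(-156 + u{\left(9 \right)}\right) = - \frac{328 \left(-156 + 9\right)}{9} = \left(- \frac{328}{9}\right) \left(-147\right) = \frac{16072}{3}$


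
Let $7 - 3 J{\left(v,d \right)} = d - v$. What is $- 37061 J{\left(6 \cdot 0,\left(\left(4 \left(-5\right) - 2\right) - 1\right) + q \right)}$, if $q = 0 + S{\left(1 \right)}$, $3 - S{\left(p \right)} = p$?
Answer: $- \frac{1037708}{3} \approx -3.459 \cdot 10^{5}$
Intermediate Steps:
$S{\left(p \right)} = 3 - p$
$q = 2$ ($q = 0 + \left(3 - 1\right) = 0 + 2 = 2$)
$J{\left(v,d \right)} = \frac{7}{3} - \frac{d}{3} + \frac{v}{3}$ ($J{\left(v,d \right)} = \frac{7}{3} - \frac{d - v}{3} = \frac{7}{3} - \left(- \frac{v}{3} + \frac{d}{3}\right) = \frac{7}{3} - \frac{d}{3} + \frac{v}{3}$)
$- 37061 J{\left(6 \cdot 0,\left(\left(4 \left(-5\right) - 2\right) - 1\right) + q \right)} = - 37061 \left(\frac{7}{3} - \frac{\left(\left(4 \left(-5\right) - 2\right) - 1\right) + 2}{3} + \frac{6 \cdot 0}{3}\right) = - 37061 \left(\frac{7}{3} - \frac{\left(\left(-20 - 2\right) - 1\right) + 2}{3} + \frac{1}{3} \cdot 0\right) = - 37061 \left(\frac{7}{3} - \frac{\left(-22 - 1\right) + 2}{3} + 0\right) = - 37061 \left(\frac{7}{3} - \frac{-23 + 2}{3} + 0\right) = - 37061 \left(\frac{7}{3} - -7 + 0\right) = - 37061 \left(\frac{7}{3} + 7 + 0\right) = \left(-37061\right) \frac{28}{3} = - \frac{1037708}{3}$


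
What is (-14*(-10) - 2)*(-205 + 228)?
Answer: 3174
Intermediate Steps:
(-14*(-10) - 2)*(-205 + 228) = (140 - 2)*23 = 138*23 = 3174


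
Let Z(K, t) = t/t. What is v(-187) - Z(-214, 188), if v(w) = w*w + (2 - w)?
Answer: 35157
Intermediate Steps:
v(w) = 2 + w² - w (v(w) = w² + (2 - w) = 2 + w² - w)
Z(K, t) = 1
v(-187) - Z(-214, 188) = (2 + (-187)² - 1*(-187)) - 1*1 = (2 + 34969 + 187) - 1 = 35158 - 1 = 35157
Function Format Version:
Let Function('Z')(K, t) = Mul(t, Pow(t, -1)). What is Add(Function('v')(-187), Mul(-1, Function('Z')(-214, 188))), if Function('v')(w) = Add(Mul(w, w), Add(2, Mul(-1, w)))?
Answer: 35157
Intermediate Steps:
Function('v')(w) = Add(2, Pow(w, 2), Mul(-1, w)) (Function('v')(w) = Add(Pow(w, 2), Add(2, Mul(-1, w))) = Add(2, Pow(w, 2), Mul(-1, w)))
Function('Z')(K, t) = 1
Add(Function('v')(-187), Mul(-1, Function('Z')(-214, 188))) = Add(Add(2, Pow(-187, 2), Mul(-1, -187)), Mul(-1, 1)) = Add(Add(2, 34969, 187), -1) = Add(35158, -1) = 35157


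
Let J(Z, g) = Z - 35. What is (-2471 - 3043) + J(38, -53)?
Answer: -5511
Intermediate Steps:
J(Z, g) = -35 + Z
(-2471 - 3043) + J(38, -53) = (-2471 - 3043) + (-35 + 38) = -5514 + 3 = -5511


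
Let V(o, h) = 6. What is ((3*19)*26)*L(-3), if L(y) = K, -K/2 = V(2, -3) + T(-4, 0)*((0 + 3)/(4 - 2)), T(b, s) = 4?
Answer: -35568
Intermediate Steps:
K = -24 (K = -2*(6 + 4*((0 + 3)/(4 - 2))) = -2*(6 + 4*(3/2)) = -2*(6 + 6) = -2*12 = -24)
L(y) = -24
((3*19)*26)*L(-3) = ((3*19)*26)*(-24) = (57*26)*(-24) = 1482*(-24) = -35568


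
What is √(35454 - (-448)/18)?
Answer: √319310/3 ≈ 188.36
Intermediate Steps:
√(35454 - (-448)/18) = √(35454 - 28*(-8/9)) = √(35454 + 224/9) = √(319310/9) = √319310/3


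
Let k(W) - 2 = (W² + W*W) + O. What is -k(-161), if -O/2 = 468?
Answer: -50908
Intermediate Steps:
O = -936 (O = -2*468 = -936)
k(W) = -934 + 2*W² (k(W) = 2 + ((W² + W*W) - 936) = 2 + ((W² + W²) - 936) = 2 + (2*W² - 936) = 2 + (-936 + 2*W²) = -934 + 2*W²)
-k(-161) = -(-934 + 2*(-161)²) = -(-934 + 2*25921) = -(-934 + 51842) = -1*50908 = -50908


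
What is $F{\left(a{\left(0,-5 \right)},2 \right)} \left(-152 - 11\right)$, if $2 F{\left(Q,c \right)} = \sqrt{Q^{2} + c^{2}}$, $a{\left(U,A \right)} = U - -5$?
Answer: $- \frac{163 \sqrt{29}}{2} \approx -438.89$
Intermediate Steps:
$a{\left(U,A \right)} = 5 + U$ ($a{\left(U,A \right)} = U + 5 = 5 + U$)
$F{\left(Q,c \right)} = \frac{\sqrt{Q^{2} + c^{2}}}{2}$
$F{\left(a{\left(0,-5 \right)},2 \right)} \left(-152 - 11\right) = \frac{\sqrt{\left(5 + 0\right)^{2} + 2^{2}}}{2} \left(-152 - 11\right) = \frac{\sqrt{5^{2} + 4}}{2} \left(-163\right) = \frac{\sqrt{25 + 4}}{2} \left(-163\right) = \frac{\sqrt{29}}{2} \left(-163\right) = - \frac{163 \sqrt{29}}{2}$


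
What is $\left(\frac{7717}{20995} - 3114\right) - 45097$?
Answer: $- \frac{1012182228}{20995} \approx -48211.0$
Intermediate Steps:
$\left(\frac{7717}{20995} - 3114\right) - 45097 = - \frac{65370713}{20995} - 45097 = - \frac{1012182228}{20995}$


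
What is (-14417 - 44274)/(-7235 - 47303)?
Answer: 58691/54538 ≈ 1.0761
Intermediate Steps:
(-14417 - 44274)/(-7235 - 47303) = -58691/(-54538) = -58691*(-1/54538) = 58691/54538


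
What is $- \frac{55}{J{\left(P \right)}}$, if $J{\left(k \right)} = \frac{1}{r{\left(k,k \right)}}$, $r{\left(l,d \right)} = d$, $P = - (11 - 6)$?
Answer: $275$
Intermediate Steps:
$P = -5$ ($P = \left(-1\right) 5 = -5$)
$J{\left(k \right)} = \frac{1}{k}$
$- \frac{55}{J{\left(P \right)}} = - \frac{55}{\frac{1}{-5}} = - \frac{55}{- \frac{1}{5}} = \left(-55\right) \left(-5\right) = 275$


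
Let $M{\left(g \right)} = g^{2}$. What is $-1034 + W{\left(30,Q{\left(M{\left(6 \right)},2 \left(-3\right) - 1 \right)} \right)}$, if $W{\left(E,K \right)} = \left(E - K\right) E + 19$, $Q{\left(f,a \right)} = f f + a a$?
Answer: $-40465$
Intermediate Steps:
$Q{\left(f,a \right)} = a^{2} + f^{2}$ ($Q{\left(f,a \right)} = f^{2} + a^{2} = a^{2} + f^{2}$)
$W{\left(E,K \right)} = 19 + E \left(E - K\right)$ ($W{\left(E,K \right)} = E \left(E - K\right) + 19 = 19 + E \left(E - K\right)$)
$-1034 + W{\left(30,Q{\left(M{\left(6 \right)},2 \left(-3\right) - 1 \right)} \right)} = -1034 + \left(19 + 30^{2} - 30 \left(\left(2 \left(-3\right) - 1\right)^{2} + \left(6^{2}\right)^{2}\right)\right) = -1034 + \left(19 + 900 - 30 \left(\left(-6 - 1\right)^{2} + 36^{2}\right)\right) = -1034 + \left(19 + 900 - 30 \left(\left(-7\right)^{2} + 1296\right)\right) = -1034 + \left(19 + 900 - 30 \left(49 + 1296\right)\right) = -1034 + \left(19 + 900 - 30 \cdot 1345\right) = -1034 + \left(19 + 900 - 40350\right) = -1034 - 39431 = -40465$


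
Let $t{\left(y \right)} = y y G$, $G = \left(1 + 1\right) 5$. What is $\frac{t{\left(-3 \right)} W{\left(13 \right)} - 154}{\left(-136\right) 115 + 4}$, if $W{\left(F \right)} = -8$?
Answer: $\frac{437}{7818} \approx 0.055897$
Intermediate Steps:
$G = 10$ ($G = 2 \cdot 5 = 10$)
$t{\left(y \right)} = 10 y^{2}$ ($t{\left(y \right)} = y y 10 = y^{2} \cdot 10 = 10 y^{2}$)
$\frac{t{\left(-3 \right)} W{\left(13 \right)} - 154}{\left(-136\right) 115 + 4} = \frac{10 \left(-3\right)^{2} \left(-8\right) - 154}{\left(-136\right) 115 + 4} = \frac{10 \cdot 9 \left(-8\right) - 154}{-15640 + 4} = \frac{90 \left(-8\right) - 154}{-15636} = \left(-720 - 154\right) \left(- \frac{1}{15636}\right) = \left(-874\right) \left(- \frac{1}{15636}\right) = \frac{437}{7818}$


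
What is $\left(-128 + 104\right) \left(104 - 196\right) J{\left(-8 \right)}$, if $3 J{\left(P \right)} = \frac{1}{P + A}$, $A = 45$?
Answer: $\frac{736}{37} \approx 19.892$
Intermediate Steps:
$J{\left(P \right)} = \frac{1}{3 \left(45 + P\right)}$ ($J{\left(P \right)} = \frac{1}{3 \left(P + 45\right)} = \frac{1}{3 \left(45 + P\right)}$)
$\left(-128 + 104\right) \left(104 - 196\right) J{\left(-8 \right)} = \left(-128 + 104\right) \left(104 - 196\right) \frac{1}{3 \left(45 - 8\right)} = \left(-24\right) \left(-92\right) \frac{1}{3 \cdot 37} = 2208 \cdot \frac{1}{3} \cdot \frac{1}{37} = 2208 \cdot \frac{1}{111} = \frac{736}{37}$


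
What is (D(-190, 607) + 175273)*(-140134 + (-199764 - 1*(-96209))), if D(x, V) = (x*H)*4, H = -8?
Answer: -44193731217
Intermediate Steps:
D(x, V) = -32*x (D(x, V) = (x*(-8))*4 = -8*x*4 = -32*x)
(D(-190, 607) + 175273)*(-140134 + (-199764 - 1*(-96209))) = (-32*(-190) + 175273)*(-140134 + (-199764 - 1*(-96209))) = (6080 + 175273)*(-140134 + (-199764 + 96209)) = 181353*(-140134 - 103555) = 181353*(-243689) = -44193731217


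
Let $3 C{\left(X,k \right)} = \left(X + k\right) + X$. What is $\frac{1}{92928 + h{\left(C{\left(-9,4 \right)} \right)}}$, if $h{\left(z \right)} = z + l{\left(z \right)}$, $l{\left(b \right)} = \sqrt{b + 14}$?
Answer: $\frac{418155}{38856356408} - \frac{3 \sqrt{21}}{38856356408} \approx 1.0761 \cdot 10^{-5}$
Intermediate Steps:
$l{\left(b \right)} = \sqrt{14 + b}$
$C{\left(X,k \right)} = \frac{k}{3} + \frac{2 X}{3}$ ($C{\left(X,k \right)} = \frac{\left(X + k\right) + X}{3} = \frac{k + 2 X}{3} = \frac{k}{3} + \frac{2 X}{3}$)
$h{\left(z \right)} = z + \sqrt{14 + z}$
$\frac{1}{92928 + h{\left(C{\left(-9,4 \right)} \right)}} = \frac{1}{92928 + \left(\left(\frac{1}{3} \cdot 4 + \frac{2}{3} \left(-9\right)\right) + \sqrt{14 + \left(\frac{1}{3} \cdot 4 + \frac{2}{3} \left(-9\right)\right)}\right)} = \frac{1}{92928 + \left(\left(\frac{4}{3} - 6\right) + \sqrt{14 + \left(\frac{4}{3} - 6\right)}\right)} = \frac{1}{92928 - \left(\frac{14}{3} - \sqrt{14 - \frac{14}{3}}\right)} = \frac{1}{92928 - \left(\frac{14}{3} - \sqrt{\frac{28}{3}}\right)} = \frac{1}{92928 - \left(\frac{14}{3} - \frac{2 \sqrt{21}}{3}\right)} = \frac{1}{\frac{278770}{3} + \frac{2 \sqrt{21}}{3}}$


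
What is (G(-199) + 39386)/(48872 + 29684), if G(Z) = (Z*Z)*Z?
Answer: -7841213/78556 ≈ -99.817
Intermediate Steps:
G(Z) = Z**3 (G(Z) = Z**2*Z = Z**3)
(G(-199) + 39386)/(48872 + 29684) = ((-199)**3 + 39386)/(48872 + 29684) = (-7880599 + 39386)/78556 = -7841213*1/78556 = -7841213/78556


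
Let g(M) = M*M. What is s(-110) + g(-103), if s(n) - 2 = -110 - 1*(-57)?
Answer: 10558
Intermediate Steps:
g(M) = M²
s(n) = -51 (s(n) = 2 + (-110 - 1*(-57)) = 2 + (-110 + 57) = 2 - 53 = -51)
s(-110) + g(-103) = -51 + (-103)² = -51 + 10609 = 10558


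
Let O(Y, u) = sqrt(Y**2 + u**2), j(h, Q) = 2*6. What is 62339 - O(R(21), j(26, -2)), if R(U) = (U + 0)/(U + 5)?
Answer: 62339 - 3*sqrt(10865)/26 ≈ 62327.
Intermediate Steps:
R(U) = U/(5 + U)
j(h, Q) = 12
62339 - O(R(21), j(26, -2)) = 62339 - sqrt((21/(5 + 21))**2 + 12**2) = 62339 - sqrt((21/26)**2 + 144) = 62339 - sqrt(441/676 + 144) = 62339 - sqrt(97785/676) = 62339 - 3*sqrt(10865)/26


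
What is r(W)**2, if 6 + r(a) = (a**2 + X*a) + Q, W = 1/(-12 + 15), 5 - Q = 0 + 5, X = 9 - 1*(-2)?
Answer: 400/81 ≈ 4.9383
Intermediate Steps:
X = 11 (X = 9 + 2 = 11)
Q = 0 (Q = 5 - (0 + 5) = 5 - 1*5 = 5 - 5 = 0)
W = 1/3 ≈ 0.33333
r(a) = -6 + a**2 + 11*a (r(a) = -6 + ((a**2 + 11*a) + 0) = -6 + (a**2 + 11*a) = -6 + a**2 + 11*a)
r(W)**2 = (-6 + (1/3)**2 + 11*(1/3))**2 = (-6 + 1/9 + 11/3)**2 = (-20/9)**2 = 400/81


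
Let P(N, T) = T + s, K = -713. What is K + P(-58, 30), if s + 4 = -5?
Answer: -692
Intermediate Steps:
s = -9 (s = -4 - 5 = -9)
P(N, T) = -9 + T (P(N, T) = T - 9 = -9 + T)
K + P(-58, 30) = -713 + (-9 + 30) = -713 + 21 = -692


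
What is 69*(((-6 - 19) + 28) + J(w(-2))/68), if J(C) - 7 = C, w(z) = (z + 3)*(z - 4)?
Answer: 14145/68 ≈ 208.01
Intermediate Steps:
w(z) = (-4 + z)*(3 + z) (w(z) = (3 + z)*(-4 + z) = (-4 + z)*(3 + z))
J(C) = 7 + C
69*(((-6 - 19) + 28) + J(w(-2))/68) = 69*(((-6 - 19) + 28) + (7 + (-12 + (-2)**2 - 1*(-2)))/68) = 69*((-25 + 28) + (7 + (-12 + 4 + 2))*(1/68)) = 69*(3 + (7 - 6)*(1/68)) = 69*(3 + 1*(1/68)) = 69*(3 + 1/68) = 69*(205/68) = 14145/68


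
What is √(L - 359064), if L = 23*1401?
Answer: I*√326841 ≈ 571.7*I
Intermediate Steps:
L = 32223
√(L - 359064) = √(32223 - 359064) = √(-326841) = I*√326841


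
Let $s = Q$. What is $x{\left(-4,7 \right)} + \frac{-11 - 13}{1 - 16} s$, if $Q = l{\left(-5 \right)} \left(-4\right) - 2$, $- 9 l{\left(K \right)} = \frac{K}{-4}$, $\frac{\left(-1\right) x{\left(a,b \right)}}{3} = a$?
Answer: $\frac{436}{45} \approx 9.6889$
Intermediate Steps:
$x{\left(a,b \right)} = - 3 a$
$l{\left(K \right)} = \frac{K}{36}$ ($l{\left(K \right)} = - \frac{K \frac{1}{-4}}{9} = - \frac{K \left(- \frac{1}{4}\right)}{9} = - \frac{\left(- \frac{1}{4}\right) K}{9} = \frac{K}{36}$)
$Q = - \frac{13}{9}$ ($Q = \frac{1}{36} \left(-5\right) \left(-4\right) - 2 = \left(- \frac{5}{36}\right) \left(-4\right) - 2 = \frac{5}{9} - 2 = - \frac{13}{9} \approx -1.4444$)
$s = - \frac{13}{9} \approx -1.4444$
$x{\left(-4,7 \right)} + \frac{-11 - 13}{1 - 16} s = \left(-3\right) \left(-4\right) + \frac{-11 - 13}{1 - 16} \left(- \frac{13}{9}\right) = 12 + - \frac{24}{-15} \left(- \frac{13}{9}\right) = 12 + \left(-24\right) \left(- \frac{1}{15}\right) \left(- \frac{13}{9}\right) = 12 + \frac{8}{5} \left(- \frac{13}{9}\right) = 12 - \frac{104}{45} = \frac{436}{45}$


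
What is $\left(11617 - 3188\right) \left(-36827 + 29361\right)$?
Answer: $-62930914$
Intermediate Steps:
$\left(11617 - 3188\right) \left(-36827 + 29361\right) = 8429 \left(-7466\right) = -62930914$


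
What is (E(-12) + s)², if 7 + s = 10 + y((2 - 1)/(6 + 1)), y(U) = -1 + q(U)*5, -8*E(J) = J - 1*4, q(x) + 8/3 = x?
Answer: 32761/441 ≈ 74.288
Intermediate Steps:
q(x) = -8/3 + x
E(J) = ½ - J/8 (E(J) = -(J - 1*4)/8 = -(J - 4)/8 = -(-4 + J)/8 = ½ - J/8)
y(U) = -43/3 + 5*U (y(U) = -1 + (-8/3 + U)*5 = -1 + (-40/3 + 5*U) = -43/3 + 5*U)
s = -223/21 (s = -7 + (10 + (-43/3 + 5*((2 - 1)/(6 + 1)))) = -7 + (10 + (-43/3 + 5*(1/7))) = -7 + (10 + (-43/3 + 5*(1*(⅐)))) = -7 + (10 + (-43/3 + 5*(⅐))) = -7 + (10 + (-43/3 + 5/7)) = -7 + (10 - 286/21) = -7 - 76/21 = -223/21 ≈ -10.619)
(E(-12) + s)² = ((½ - ⅛*(-12)) - 223/21)² = ((½ + 3/2) - 223/21)² = (2 - 223/21)² = (-181/21)² = 32761/441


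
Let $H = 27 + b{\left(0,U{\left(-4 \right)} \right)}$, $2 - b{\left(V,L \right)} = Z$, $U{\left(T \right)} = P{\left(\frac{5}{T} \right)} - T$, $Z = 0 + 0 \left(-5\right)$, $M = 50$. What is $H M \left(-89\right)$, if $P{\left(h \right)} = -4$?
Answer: $-129050$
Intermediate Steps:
$Z = 0$ ($Z = 0 + 0 = 0$)
$U{\left(T \right)} = -4 - T$
$b{\left(V,L \right)} = 2$ ($b{\left(V,L \right)} = 2 - 0 = 2 + 0 = 2$)
$H = 29$ ($H = 27 + 2 = 29$)
$H M \left(-89\right) = 29 \cdot 50 \left(-89\right) = 1450 \left(-89\right) = -129050$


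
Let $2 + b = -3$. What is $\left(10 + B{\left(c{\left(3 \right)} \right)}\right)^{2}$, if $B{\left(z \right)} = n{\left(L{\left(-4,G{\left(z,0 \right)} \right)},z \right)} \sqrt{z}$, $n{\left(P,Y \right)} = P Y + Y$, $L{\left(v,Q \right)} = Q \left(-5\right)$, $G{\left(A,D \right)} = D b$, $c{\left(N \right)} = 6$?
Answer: $316 + 120 \sqrt{6} \approx 609.94$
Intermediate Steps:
$b = -5$ ($b = -2 - 3 = -5$)
$G{\left(A,D \right)} = - 5 D$ ($G{\left(A,D \right)} = D \left(-5\right) = - 5 D$)
$L{\left(v,Q \right)} = - 5 Q$
$n{\left(P,Y \right)} = Y + P Y$
$B{\left(z \right)} = z^{\frac{3}{2}}$ ($B{\left(z \right)} = z \left(1 - 5 \left(\left(-5\right) 0\right)\right) \sqrt{z} = z \left(1 - 0\right) \sqrt{z} = z \left(1 + 0\right) \sqrt{z} = z 1 \sqrt{z} = z \sqrt{z} = z^{\frac{3}{2}}$)
$\left(10 + B{\left(c{\left(3 \right)} \right)}\right)^{2} = \left(10 + 6^{\frac{3}{2}}\right)^{2} = \left(10 + 6 \sqrt{6}\right)^{2}$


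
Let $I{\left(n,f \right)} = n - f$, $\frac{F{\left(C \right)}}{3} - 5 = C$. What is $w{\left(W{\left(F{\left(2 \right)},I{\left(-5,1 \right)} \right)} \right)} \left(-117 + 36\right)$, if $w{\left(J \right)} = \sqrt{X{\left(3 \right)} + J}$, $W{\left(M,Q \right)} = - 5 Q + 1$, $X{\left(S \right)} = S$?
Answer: $- 81 \sqrt{34} \approx -472.31$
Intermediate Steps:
$F{\left(C \right)} = 15 + 3 C$
$W{\left(M,Q \right)} = 1 - 5 Q$
$w{\left(J \right)} = \sqrt{3 + J}$
$w{\left(W{\left(F{\left(2 \right)},I{\left(-5,1 \right)} \right)} \right)} \left(-117 + 36\right) = \sqrt{3 - \left(-1 + 5 \left(-5 - 1\right)\right)} \left(-117 + 36\right) = \sqrt{3 - \left(-1 + 5 \left(-5 - 1\right)\right)} \left(-81\right) = \sqrt{3 + \left(1 - -30\right)} \left(-81\right) = \sqrt{3 + \left(1 + 30\right)} \left(-81\right) = \sqrt{3 + 31} \left(-81\right) = \sqrt{34} \left(-81\right) = - 81 \sqrt{34}$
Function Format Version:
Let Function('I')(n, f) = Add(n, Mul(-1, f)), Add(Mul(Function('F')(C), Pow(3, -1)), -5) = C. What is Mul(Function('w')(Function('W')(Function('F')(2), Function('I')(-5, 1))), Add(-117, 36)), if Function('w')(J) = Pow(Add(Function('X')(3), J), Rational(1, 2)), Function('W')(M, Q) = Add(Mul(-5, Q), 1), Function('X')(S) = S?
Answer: Mul(-81, Pow(34, Rational(1, 2))) ≈ -472.31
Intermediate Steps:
Function('F')(C) = Add(15, Mul(3, C))
Function('W')(M, Q) = Add(1, Mul(-5, Q))
Function('w')(J) = Pow(Add(3, J), Rational(1, 2))
Mul(Function('w')(Function('W')(Function('F')(2), Function('I')(-5, 1))), Add(-117, 36)) = Mul(Pow(Add(3, Add(1, Mul(-5, Add(-5, Mul(-1, 1))))), Rational(1, 2)), Add(-117, 36)) = Mul(Pow(Add(3, Add(1, Mul(-5, Add(-5, -1)))), Rational(1, 2)), -81) = Mul(Pow(Add(3, Add(1, Mul(-5, -6))), Rational(1, 2)), -81) = Mul(Pow(Add(3, Add(1, 30)), Rational(1, 2)), -81) = Mul(Pow(Add(3, 31), Rational(1, 2)), -81) = Mul(Pow(34, Rational(1, 2)), -81) = Mul(-81, Pow(34, Rational(1, 2)))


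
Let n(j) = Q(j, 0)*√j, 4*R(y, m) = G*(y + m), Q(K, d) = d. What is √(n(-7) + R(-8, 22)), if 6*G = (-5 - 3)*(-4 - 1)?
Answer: √210/3 ≈ 4.8305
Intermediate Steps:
G = 20/3 (G = ((-5 - 3)*(-4 - 1))/6 = (-8*(-5))/6 = (⅙)*40 = 20/3 ≈ 6.6667)
R(y, m) = 5*m/3 + 5*y/3 (R(y, m) = (20*(y + m)/3)/4 = (20*(m + y)/3)/4 = (20*m/3 + 20*y/3)/4 = 5*m/3 + 5*y/3)
n(j) = 0 (n(j) = 0*√j = 0)
√(n(-7) + R(-8, 22)) = √(0 + ((5/3)*22 + (5/3)*(-8))) = √(0 + (110/3 - 40/3)) = √(0 + 70/3) = √(70/3) = √210/3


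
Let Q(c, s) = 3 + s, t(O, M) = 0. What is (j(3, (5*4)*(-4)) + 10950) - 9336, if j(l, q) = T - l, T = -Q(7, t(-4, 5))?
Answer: 1608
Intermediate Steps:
T = -3 (T = -(3 + 0) = -1*3 = -3)
j(l, q) = -3 - l
(j(3, (5*4)*(-4)) + 10950) - 9336 = ((-3 - 1*3) + 10950) - 9336 = ((-3 - 3) + 10950) - 9336 = (-6 + 10950) - 9336 = 10944 - 9336 = 1608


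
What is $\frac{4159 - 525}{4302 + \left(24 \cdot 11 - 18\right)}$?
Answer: $\frac{1817}{2274} \approx 0.79903$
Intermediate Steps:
$\frac{4159 - 525}{4302 + \left(24 \cdot 11 - 18\right)} = \frac{3634}{4302 + \left(264 - 18\right)} = \frac{3634}{4302 + 246} = \frac{3634}{4548} = 3634 \cdot \frac{1}{4548} = \frac{1817}{2274}$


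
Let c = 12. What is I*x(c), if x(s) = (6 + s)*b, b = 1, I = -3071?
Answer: -55278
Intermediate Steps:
x(s) = 6 + s (x(s) = (6 + s)*1 = 6 + s)
I*x(c) = -3071*(6 + 12) = -3071*18 = -55278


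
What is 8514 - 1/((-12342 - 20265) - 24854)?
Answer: 489222955/57461 ≈ 8514.0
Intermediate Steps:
8514 - 1/((-12342 - 20265) - 24854) = 8514 - 1/(-32607 - 24854) = 8514 - 1/(-57461) = 8514 - 1*(-1/57461) = 8514 + 1/57461 = 489222955/57461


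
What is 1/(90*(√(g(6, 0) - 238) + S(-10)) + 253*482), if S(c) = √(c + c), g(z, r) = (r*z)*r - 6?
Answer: 1/(2*(60973 + 90*I*√5 + 90*I*√61)) ≈ 8.1985e-6 - 1.2158e-7*I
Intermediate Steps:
g(z, r) = -6 + z*r² (g(z, r) = z*r² - 6 = -6 + z*r²)
S(c) = √2*√c (S(c) = √(2*c) = √2*√c)
1/(90*(√(g(6, 0) - 238) + S(-10)) + 253*482) = 1/(90*(√((-6 + 6*0²) - 238) + √2*√(-10)) + 253*482) = 1/(90*(√((-6 + 6*0) - 238) + √2*(I*√10)) + 121946) = 1/(90*(√((-6 + 0) - 238) + 2*I*√5) + 121946) = 1/(90*(√(-6 - 238) + 2*I*√5) + 121946) = 1/(90*(√(-244) + 2*I*√5) + 121946) = 1/(90*(2*I*√61 + 2*I*√5) + 121946) = 1/(90*(2*I*√5 + 2*I*√61) + 121946) = 1/((180*I*√5 + 180*I*√61) + 121946) = 1/(121946 + 180*I*√5 + 180*I*√61)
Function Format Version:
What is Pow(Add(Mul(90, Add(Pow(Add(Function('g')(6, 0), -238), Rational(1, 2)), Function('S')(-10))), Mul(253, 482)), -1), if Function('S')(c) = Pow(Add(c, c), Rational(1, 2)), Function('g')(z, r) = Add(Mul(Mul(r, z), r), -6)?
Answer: Mul(Rational(1, 2), Pow(Add(60973, Mul(90, I, Pow(5, Rational(1, 2))), Mul(90, I, Pow(61, Rational(1, 2)))), -1)) ≈ Add(8.1985e-6, Mul(-1.2158e-7, I))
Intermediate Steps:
Function('g')(z, r) = Add(-6, Mul(z, Pow(r, 2))) (Function('g')(z, r) = Add(Mul(z, Pow(r, 2)), -6) = Add(-6, Mul(z, Pow(r, 2))))
Function('S')(c) = Mul(Pow(2, Rational(1, 2)), Pow(c, Rational(1, 2))) (Function('S')(c) = Pow(Mul(2, c), Rational(1, 2)) = Mul(Pow(2, Rational(1, 2)), Pow(c, Rational(1, 2))))
Pow(Add(Mul(90, Add(Pow(Add(Function('g')(6, 0), -238), Rational(1, 2)), Function('S')(-10))), Mul(253, 482)), -1) = Pow(Add(Mul(90, Add(Pow(Add(Add(-6, Mul(6, Pow(0, 2))), -238), Rational(1, 2)), Mul(Pow(2, Rational(1, 2)), Pow(-10, Rational(1, 2))))), Mul(253, 482)), -1) = Pow(Add(Mul(90, Add(Pow(Add(Add(-6, Mul(6, 0)), -238), Rational(1, 2)), Mul(Pow(2, Rational(1, 2)), Mul(I, Pow(10, Rational(1, 2)))))), 121946), -1) = Pow(Add(Mul(90, Add(Pow(Add(Add(-6, 0), -238), Rational(1, 2)), Mul(2, I, Pow(5, Rational(1, 2))))), 121946), -1) = Pow(Add(Mul(90, Add(Pow(Add(-6, -238), Rational(1, 2)), Mul(2, I, Pow(5, Rational(1, 2))))), 121946), -1) = Pow(Add(Mul(90, Add(Pow(-244, Rational(1, 2)), Mul(2, I, Pow(5, Rational(1, 2))))), 121946), -1) = Pow(Add(Mul(90, Add(Mul(2, I, Pow(61, Rational(1, 2))), Mul(2, I, Pow(5, Rational(1, 2))))), 121946), -1) = Pow(Add(Mul(90, Add(Mul(2, I, Pow(5, Rational(1, 2))), Mul(2, I, Pow(61, Rational(1, 2))))), 121946), -1) = Pow(Add(Add(Mul(180, I, Pow(5, Rational(1, 2))), Mul(180, I, Pow(61, Rational(1, 2)))), 121946), -1) = Pow(Add(121946, Mul(180, I, Pow(5, Rational(1, 2))), Mul(180, I, Pow(61, Rational(1, 2)))), -1)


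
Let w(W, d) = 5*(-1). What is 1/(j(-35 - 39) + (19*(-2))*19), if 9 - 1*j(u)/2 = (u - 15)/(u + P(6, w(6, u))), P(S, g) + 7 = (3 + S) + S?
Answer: -33/23321 ≈ -0.0014150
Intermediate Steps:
w(W, d) = -5
P(S, g) = -4 + 2*S (P(S, g) = -7 + ((3 + S) + S) = -7 + (3 + 2*S) = -4 + 2*S)
j(u) = 18 - 2*(-15 + u)/(8 + u) (j(u) = 18 - 2*(u - 15)/(u + (-4 + 2*6)) = 18 - 2*(-15 + u)/(u + (-4 + 12)) = 18 - 2*(-15 + u)/(u + 8) = 18 - 2*(-15 + u)/(8 + u))
1/(j(-35 - 39) + (19*(-2))*19) = 1/(2*(87 + 8*(-35 - 39))/(8 + (-35 - 39)) + (19*(-2))*19) = 1/(2*(87 + 8*(-74))/(8 - 74) - 38*19) = 1/(2*(87 - 592)/(-66) - 722) = 1/(2*(-1/66)*(-505) - 722) = 1/(505/33 - 722) = 1/(-23321/33) = -33/23321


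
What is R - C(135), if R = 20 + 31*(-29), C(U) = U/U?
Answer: -880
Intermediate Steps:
C(U) = 1
R = -879 (R = 20 - 899 = -879)
R - C(135) = -879 - 1*1 = -879 - 1 = -880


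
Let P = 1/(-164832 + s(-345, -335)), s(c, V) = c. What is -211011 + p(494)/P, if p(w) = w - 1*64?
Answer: -71237121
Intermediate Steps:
p(w) = -64 + w (p(w) = w - 64 = -64 + w)
P = -1/165177 (P = 1/(-164832 - 345) = 1/(-165177) = -1/165177 ≈ -6.0541e-6)
-211011 + p(494)/P = -211011 + (-64 + 494)/(-1/165177) = -211011 + 430*(-165177) = -211011 - 71026110 = -71237121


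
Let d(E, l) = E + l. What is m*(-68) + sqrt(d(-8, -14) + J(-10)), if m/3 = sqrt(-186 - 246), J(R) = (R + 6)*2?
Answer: I*(sqrt(30) - 2448*sqrt(3)) ≈ -4234.6*I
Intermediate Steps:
J(R) = 12 + 2*R (J(R) = (6 + R)*2 = 12 + 2*R)
m = 36*I*sqrt(3) (m = 3*sqrt(-186 - 246) = 3*sqrt(-432) = 3*(12*I*sqrt(3)) = 36*I*sqrt(3) ≈ 62.354*I)
m*(-68) + sqrt(d(-8, -14) + J(-10)) = (36*I*sqrt(3))*(-68) + sqrt((-8 - 14) + (12 + 2*(-10))) = -2448*I*sqrt(3) + sqrt(-22 + (12 - 20)) = -2448*I*sqrt(3) + sqrt(-22 - 8) = -2448*I*sqrt(3) + sqrt(-30) = -2448*I*sqrt(3) + I*sqrt(30) = I*sqrt(30) - 2448*I*sqrt(3)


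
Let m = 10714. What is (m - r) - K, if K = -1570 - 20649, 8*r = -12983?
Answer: 276447/8 ≈ 34556.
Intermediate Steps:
r = -12983/8 (r = (⅛)*(-12983) = -12983/8 ≈ -1622.9)
K = -22219
(m - r) - K = (10714 - 1*(-12983/8)) - 1*(-22219) = (10714 + 12983/8) + 22219 = 98695/8 + 22219 = 276447/8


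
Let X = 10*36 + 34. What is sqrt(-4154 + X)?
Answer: 4*I*sqrt(235) ≈ 61.319*I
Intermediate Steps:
X = 394 (X = 360 + 34 = 394)
sqrt(-4154 + X) = sqrt(-4154 + 394) = sqrt(-3760) = 4*I*sqrt(235)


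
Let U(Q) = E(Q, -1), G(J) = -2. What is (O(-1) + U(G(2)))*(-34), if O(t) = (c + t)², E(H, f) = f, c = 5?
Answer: -510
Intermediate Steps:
O(t) = (5 + t)²
U(Q) = -1
(O(-1) + U(G(2)))*(-34) = ((5 - 1)² - 1)*(-34) = (4² - 1)*(-34) = (16 - 1)*(-34) = 15*(-34) = -510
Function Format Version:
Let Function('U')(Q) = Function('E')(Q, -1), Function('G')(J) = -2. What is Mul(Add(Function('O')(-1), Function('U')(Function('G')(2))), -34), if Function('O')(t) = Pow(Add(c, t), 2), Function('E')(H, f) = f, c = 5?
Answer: -510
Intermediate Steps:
Function('O')(t) = Pow(Add(5, t), 2)
Function('U')(Q) = -1
Mul(Add(Function('O')(-1), Function('U')(Function('G')(2))), -34) = Mul(Add(Pow(Add(5, -1), 2), -1), -34) = Mul(Add(Pow(4, 2), -1), -34) = Mul(Add(16, -1), -34) = Mul(15, -34) = -510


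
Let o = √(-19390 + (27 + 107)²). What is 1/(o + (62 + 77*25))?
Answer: 1987/3949603 - I*√1434/3949603 ≈ 0.00050309 - 9.5878e-6*I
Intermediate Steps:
o = I*√1434 (o = √(-19390 + 134²) = √(-19390 + 17956) = √(-1434) = I*√1434 ≈ 37.868*I)
1/(o + (62 + 77*25)) = 1/(I*√1434 + (62 + 77*25)) = 1/(I*√1434 + (62 + 1925)) = 1/(I*√1434 + 1987) = 1/(1987 + I*√1434)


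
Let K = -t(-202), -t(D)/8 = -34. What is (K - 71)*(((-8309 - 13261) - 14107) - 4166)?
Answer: 13666149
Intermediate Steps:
t(D) = 272 (t(D) = -8*(-34) = 272)
K = -272 (K = -1*272 = -272)
(K - 71)*(((-8309 - 13261) - 14107) - 4166) = (-272 - 71)*(((-8309 - 13261) - 14107) - 4166) = -343*((-21570 - 14107) - 4166) = -343*(-35677 - 4166) = -343*(-39843) = 13666149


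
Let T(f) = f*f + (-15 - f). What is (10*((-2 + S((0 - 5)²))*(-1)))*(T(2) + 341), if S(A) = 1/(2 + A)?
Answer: 173840/27 ≈ 6438.5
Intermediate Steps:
T(f) = -15 + f² - f (T(f) = f² + (-15 - f) = -15 + f² - f)
(10*((-2 + S((0 - 5)²))*(-1)))*(T(2) + 341) = (10*((-2 + 1/(2 + (0 - 5)²))*(-1)))*((-15 + 2² - 1*2) + 341) = (10*((-2 + 1/(2 + (-5)²))*(-1)))*((-15 + 4 - 2) + 341) = (10*((-2 + 1/(2 + 25))*(-1)))*(-13 + 341) = (10*((-2 + 1/27)*(-1)))*328 = (10*(-53/27*(-1)))*328 = (10*(53/27))*328 = (530/27)*328 = 173840/27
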